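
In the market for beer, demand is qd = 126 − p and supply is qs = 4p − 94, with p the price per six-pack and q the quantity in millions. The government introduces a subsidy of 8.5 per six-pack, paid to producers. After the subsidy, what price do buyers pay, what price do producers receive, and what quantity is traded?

Before the subsidy: set 126 − p = 4p − 94 → p* = 44, q* = 82.
With a per-unit subsidy paid to producers, each receives p + 8.5 per unit sold, so supply becomes qs = 4(p + 8.5) − 94.
New equilibrium: buyers pay 37.2, producers receive 45.7, q = 88.8. (Wedge: pb − ps = −8.5.)

Buyers pay 37.2; producers receive 45.7; quantity = 88.8.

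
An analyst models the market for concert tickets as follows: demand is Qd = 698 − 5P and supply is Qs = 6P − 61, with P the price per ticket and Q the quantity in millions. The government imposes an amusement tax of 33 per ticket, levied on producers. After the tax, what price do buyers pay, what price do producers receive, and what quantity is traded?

Buyers pay 87; producers receive 54; quantity = 263.

Without the tax, 698 − 5P = 6P − 61 gives 11P = 759, so P* = 69 and Q* = 353.
With the tax collected from producers, supply shifts: Qs = 6(P − 33) − 61.
Solving gives Q = 263 with buyers paying 87 and producers receiving 54 (the 33 wedge).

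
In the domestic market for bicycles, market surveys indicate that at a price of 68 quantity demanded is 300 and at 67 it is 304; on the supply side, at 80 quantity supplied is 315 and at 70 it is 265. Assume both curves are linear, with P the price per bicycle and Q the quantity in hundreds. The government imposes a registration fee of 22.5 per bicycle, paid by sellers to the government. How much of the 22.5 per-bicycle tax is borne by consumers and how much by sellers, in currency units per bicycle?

Consumers bear 12.5 per bicycle; sellers bear 10 per bicycle.

Demand slope: (304 − 300)/(67 − 68) = -4, so Qd = 572 − 4P.
Supply slope: (265 − 315)/(70 − 80) = 5, so Qs = 5P − 85.
Before the tax: set 572 − 4P = 5P − 85 → P* = 73, Q* = 280.
With the tax collected from sellers, supply shifts: Qs = 5(P − 22.5) − 85.
New equilibrium: consumers pay 85.5, sellers receive 63, Q = 230. (Wedge: Pb − Ps = 22.5.)
Burden on consumers: 12.5; on sellers: 10. (They sum to 22.5.)
The less price-elastic side of the market bears the larger share of a per-unit tax.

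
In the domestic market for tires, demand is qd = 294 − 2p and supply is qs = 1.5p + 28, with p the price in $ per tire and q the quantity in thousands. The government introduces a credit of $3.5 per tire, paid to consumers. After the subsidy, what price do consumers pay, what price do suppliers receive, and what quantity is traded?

Before the subsidy: set 294 − 2p = 1.5p + 28 → p* = $76, q* = 142.
With a per-unit subsidy paid to consumers, each effectively pays p − 3.5, so demand becomes qd = 294 − 2(p − 3.5).
Solving gives q = 145 with consumers paying $74.5 and suppliers receiving $78 (the $3.5 wedge).

Consumers pay $74.5; suppliers receive $78; quantity = 145.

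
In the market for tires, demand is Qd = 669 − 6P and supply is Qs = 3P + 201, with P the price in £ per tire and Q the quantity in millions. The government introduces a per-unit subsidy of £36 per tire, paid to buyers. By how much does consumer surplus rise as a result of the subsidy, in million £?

Consumer surplus rises by £4716 million.

Before the subsidy: set 669 − 6P = 3P + 201 → P* = £52, Q* = 357.
With a per-unit subsidy paid to buyers, each effectively pays P − 36, so demand becomes Qd = 669 − 6(P − 36).
New equilibrium: buyers pay £40, sellers receive £76, Q = 429. (Wedge: Pb − Ps = −36.)
ΔCS is the trapezoid between Q = 429 and Q = 357 of height £12: ½ · (357 + 429) · 12 = £4716.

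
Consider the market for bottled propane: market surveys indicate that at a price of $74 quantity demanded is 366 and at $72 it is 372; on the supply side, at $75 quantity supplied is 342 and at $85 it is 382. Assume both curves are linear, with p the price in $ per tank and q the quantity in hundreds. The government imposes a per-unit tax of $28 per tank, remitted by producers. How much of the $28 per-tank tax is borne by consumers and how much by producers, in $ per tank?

Demand slope: (372 − 366)/(72 − 74) = -3, so qd = 588 − 3p.
Supply slope: (382 − 342)/(85 − 75) = 4, so qs = 4p + 42.
Without the tax, 588 − 3p = 4p + 42 gives 7p = 546, so p* = $78 and q* = 354.
With the tax collected from producers, supply shifts: qs = 4(p − 28) + 42.
New equilibrium: consumers pay $94, producers receive $66, q = 306. (Wedge: pb − ps = 28.)
Burden on consumers: $16; on producers: $12. (They sum to $28.)
The less price-elastic side of the market bears the larger share of a per-unit tax.

Consumers bear $16 per tank; producers bear $12 per tank.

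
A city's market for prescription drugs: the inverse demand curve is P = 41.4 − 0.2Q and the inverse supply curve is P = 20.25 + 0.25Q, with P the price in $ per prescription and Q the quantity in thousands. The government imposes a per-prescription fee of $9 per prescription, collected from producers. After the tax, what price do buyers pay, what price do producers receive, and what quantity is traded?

Buyers pay $36; producers receive $27; quantity = 27.

Inverting to Q(P) form: Qd = 207 − 5P; Qs = 4P − 81.
Without the tax, 207 − 5P = 4P − 81 gives 9P = 288, so P* = $32 and Q* = 47.
With the tax collected from producers, supply shifts: Qs = 4(P − 9) − 81.
New equilibrium: buyers pay $36, producers receive $27, Q = 27. (Wedge: Pb − Ps = 9.)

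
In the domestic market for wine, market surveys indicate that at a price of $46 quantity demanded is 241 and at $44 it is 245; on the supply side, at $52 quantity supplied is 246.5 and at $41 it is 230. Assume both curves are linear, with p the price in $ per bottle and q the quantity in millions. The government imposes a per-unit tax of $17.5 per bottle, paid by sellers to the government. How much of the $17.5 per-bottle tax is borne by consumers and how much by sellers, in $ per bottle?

Demand slope: (245 − 241)/(44 − 46) = -2, so qd = 333 − 2p.
Supply slope: (230 − 246.5)/(41 − 52) = 1.5, so qs = 1.5p + 168.5.
Before the tax: set 333 − 2p = 1.5p + 168.5 → p* = $47, q* = 239.
With the tax collected from sellers, supply shifts: qs = 1.5(p − 17.5) + 168.5.
New equilibrium: consumers pay $54.5, sellers receive $37, q = 224. (Wedge: pb − ps = 17.5.)
Burden on consumers: $7.5; on sellers: $10. (They sum to $17.5.)
The less price-elastic side of the market bears the larger share of a per-unit tax.

Consumers bear $7.5 per bottle; sellers bear $10 per bottle.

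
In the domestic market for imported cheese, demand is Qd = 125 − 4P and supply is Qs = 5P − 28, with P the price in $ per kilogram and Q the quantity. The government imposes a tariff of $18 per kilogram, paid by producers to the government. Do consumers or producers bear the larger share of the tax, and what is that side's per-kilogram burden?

Without the tax, 125 − 4P = 5P − 28 gives 9P = 153, so P* = $17 and Q* = 57.
With the tax collected from producers, supply shifts: Qs = 5(P − 18) − 28.
Solving gives Q = 17 with consumers paying $27 and producers receiving $9 (the $18 wedge).
Per-kilogram burden: consumers $10, producers $8.
Consumers take the larger share because demand is less price-elastic here (demand slope 4 vs supply slope 5).
The less price-elastic side of the market bears the larger share of a per-unit tax.

Consumers bear the larger share: $10 per kilogram.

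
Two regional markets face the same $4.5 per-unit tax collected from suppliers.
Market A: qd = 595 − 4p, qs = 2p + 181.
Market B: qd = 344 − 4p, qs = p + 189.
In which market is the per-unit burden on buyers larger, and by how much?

Market A: pre-tax p* = $69, q* = 319; post-tax q = 313; per-unit burden on buyers = $1.5.
Market B: pre-tax p* = $31, q* = 220; post-tax q = 216.4; per-unit burden on buyers = $0.9.
Difference: $1.5 vs $0.9 → market A is larger by $0.6.

Market A, by $0.6.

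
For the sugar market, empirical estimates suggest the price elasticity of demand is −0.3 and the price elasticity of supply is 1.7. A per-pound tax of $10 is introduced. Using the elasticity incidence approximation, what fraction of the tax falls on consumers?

Consumers' share ≈ 0.85.

Incidence ratio: consumers' share ≈ εs / (εs + |εd|) = 1.7 / (1.7 + 0.3) = 0.85.
Supply is the more elastic side, so consumers bear the larger share.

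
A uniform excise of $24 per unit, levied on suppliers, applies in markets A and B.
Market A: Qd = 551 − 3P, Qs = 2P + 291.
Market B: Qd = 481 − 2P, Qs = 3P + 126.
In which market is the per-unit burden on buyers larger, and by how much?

Market B, by $4.8.

Market A: pre-tax P* = $52, Q* = 395; post-tax Q = 366.2; per-unit burden on buyers = $9.6.
Market B: pre-tax P* = $71, Q* = 339; post-tax Q = 310.2; per-unit burden on buyers = $14.4.
Difference: $9.6 vs $14.4 → market B is larger by $4.8.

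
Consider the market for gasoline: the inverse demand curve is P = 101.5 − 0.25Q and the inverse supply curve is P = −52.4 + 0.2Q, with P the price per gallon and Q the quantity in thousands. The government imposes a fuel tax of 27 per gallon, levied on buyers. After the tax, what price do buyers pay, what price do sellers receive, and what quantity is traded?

Buyers pay 31; sellers receive 4; quantity = 282.

Rewrite in direct form: Qd = 406 − 4P and Qs = 5P + 262.
Before the tax: set 406 − 4P = 5P + 262 → P* = 16, Q* = 342.
With the tax collected from buyers, demand (in seller-price terms) shifts: Qd = 406 − 4(P + 27).
New equilibrium: buyers pay 31, sellers receive 4, Q = 282. (Wedge: Pb − Ps = 27.)
The less price-elastic side of the market bears the larger share of a per-unit tax.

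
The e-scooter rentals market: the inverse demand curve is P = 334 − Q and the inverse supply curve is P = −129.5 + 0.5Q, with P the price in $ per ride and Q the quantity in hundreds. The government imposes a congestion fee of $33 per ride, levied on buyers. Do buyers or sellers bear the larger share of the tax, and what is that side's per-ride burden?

Buyers bear the larger share: $22 per ride.

Inverting to Q(P) form: Qd = 334 − P; Qs = 2P + 259.
Before the tax: set 334 − P = 2P + 259 → P* = $25, Q* = 309.
With the tax collected from buyers, demand (in seller-price terms) shifts: Qd = 334 − (P + 33).
Solving gives Q = 287 with buyers paying $47 and sellers receiving $14 (the $33 wedge).
Per-ride burden: buyers $22, sellers $11.
Buyers take the larger share because demand is less price-elastic here (demand slope 1 vs supply slope 2).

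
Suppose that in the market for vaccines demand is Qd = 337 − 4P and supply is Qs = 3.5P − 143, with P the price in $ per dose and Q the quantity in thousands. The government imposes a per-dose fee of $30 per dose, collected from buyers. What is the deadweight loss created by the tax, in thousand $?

Before the tax: set 337 − 4P = 3.5P − 143 → P* = $64, Q* = 81.
With the tax collected from buyers, demand (in seller-price terms) shifts: Qd = 337 − 4(P + 30).
New equilibrium: buyers pay $78, suppliers receive $48, Q = 25. (Wedge: Pb − Ps = 30.)
Quantity falls by |ΔQ| = |81 − 25| = 56.
DWL = ½ · t · |ΔQ| = ½ · 30 · 56 = $840.

Deadweight loss = $840 thousand.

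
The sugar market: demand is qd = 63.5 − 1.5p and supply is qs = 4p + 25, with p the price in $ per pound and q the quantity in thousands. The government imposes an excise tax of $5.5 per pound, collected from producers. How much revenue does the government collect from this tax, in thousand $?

Before the tax: set 63.5 − 1.5p = 4p + 25 → p* = $7, q* = 53.
With the tax collected from producers, supply shifts: qs = 4(p − 5.5) + 25.
Solving gives q = 47 with buyers paying $11 and producers receiving $5.5 (the $5.5 wedge).
Revenue = t · Q = 5.5 · 47 = $258.5.

Tax revenue = $258.5 thousand.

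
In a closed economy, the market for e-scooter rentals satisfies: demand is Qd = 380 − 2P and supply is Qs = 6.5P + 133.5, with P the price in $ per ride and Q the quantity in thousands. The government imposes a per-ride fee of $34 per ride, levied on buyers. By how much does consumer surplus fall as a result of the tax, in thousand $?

Consumer surplus falls by $7696 thousand.

Before the tax: set 380 − 2P = 6.5P + 133.5 → P* = $29, Q* = 322.
With the tax collected from buyers, demand (in seller-price terms) shifts: Qd = 380 − 2(P + 34).
Solving gives Q = 270 with buyers paying $55 and suppliers receiving $21 (the $34 wedge).
ΔCS is the trapezoid between Q = 270 and Q = 322 of height $26: ½ · (322 + 270) · 26 = $7696.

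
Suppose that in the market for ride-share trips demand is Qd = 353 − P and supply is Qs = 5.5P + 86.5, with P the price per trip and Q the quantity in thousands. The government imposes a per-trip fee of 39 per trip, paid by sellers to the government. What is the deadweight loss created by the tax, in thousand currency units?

Without the tax, 353 − P = 5.5P + 86.5 gives 6.5P = 266.5, so P* = 41 and Q* = 312.
With the tax collected from sellers, supply shifts: Qs = 5.5(P − 39) + 86.5.
Solving gives Q = 279 with consumers paying 74 and sellers receiving 35 (the 39 wedge).
Quantity falls by |ΔQ| = |312 − 279| = 33.
DWL = ½ · t · |ΔQ| = ½ · 39 · 33 = 643.5.

Deadweight loss = 643.5 thousand.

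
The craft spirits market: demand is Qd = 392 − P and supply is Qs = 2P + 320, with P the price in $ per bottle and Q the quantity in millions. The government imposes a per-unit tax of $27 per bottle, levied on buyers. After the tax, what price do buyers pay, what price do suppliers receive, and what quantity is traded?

Buyers pay $42; suppliers receive $15; quantity = 350.

Before the tax: set 392 − P = 2P + 320 → P* = $24, Q* = 368.
With the tax collected from buyers, demand (in seller-price terms) shifts: Qd = 392 − (P + 27).
Solving gives Q = 350 with buyers paying $42 and suppliers receiving $15 (the $27 wedge).
The less price-elastic side of the market bears the larger share of a per-unit tax.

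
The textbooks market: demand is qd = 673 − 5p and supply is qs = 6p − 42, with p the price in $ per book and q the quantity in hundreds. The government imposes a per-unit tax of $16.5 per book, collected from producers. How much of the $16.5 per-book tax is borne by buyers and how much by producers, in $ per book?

Buyers bear $9 per book; producers bear $7.5 per book.

Before the tax: set 673 − 5p = 6p − 42 → p* = $65, q* = 348.
With the tax collected from producers, supply shifts: qs = 6(p − 16.5) − 42.
New equilibrium: buyers pay $74, producers receive $57.5, q = 303. (Wedge: pb − ps = 16.5.)
Burden on buyers: $9; on producers: $7.5. (They sum to $16.5.)
The less price-elastic side of the market bears the larger share of a per-unit tax.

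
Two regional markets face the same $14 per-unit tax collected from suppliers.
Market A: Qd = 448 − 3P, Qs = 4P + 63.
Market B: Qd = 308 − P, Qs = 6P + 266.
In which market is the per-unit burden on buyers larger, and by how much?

Market A: pre-tax P* = $55, Q* = 283; post-tax Q = 259; per-unit burden on buyers = $8.
Market B: pre-tax P* = $6, Q* = 302; post-tax Q = 290; per-unit burden on buyers = $12.
Difference: $8 vs $12 → market B is larger by $4.

Market B, by $4.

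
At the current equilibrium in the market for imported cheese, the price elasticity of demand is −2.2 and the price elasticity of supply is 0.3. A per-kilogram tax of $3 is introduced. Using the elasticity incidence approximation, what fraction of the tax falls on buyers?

Buyers' share ≈ 0.12.

Incidence ratio: buyers' share ≈ εs / (εs + |εd|) = 0.3 / (0.3 + 2.2) = 0.12.
Supply is the less elastic side, so buyers bear the smaller share.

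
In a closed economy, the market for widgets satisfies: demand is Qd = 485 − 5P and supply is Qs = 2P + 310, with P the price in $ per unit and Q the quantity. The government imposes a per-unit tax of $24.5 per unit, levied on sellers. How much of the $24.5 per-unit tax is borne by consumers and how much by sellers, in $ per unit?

Consumers bear $7 per unit; sellers bear $17.5 per unit.

Before the tax: set 485 − 5P = 2P + 310 → P* = $25, Q* = 360.
With the tax collected from sellers, supply shifts: Qs = 2(P − 24.5) + 310.
Solving gives Q = 325 with consumers paying $32 and sellers receiving $7.5 (the $24.5 wedge).
Burden on consumers: $7; on sellers: $17.5. (They sum to $24.5.)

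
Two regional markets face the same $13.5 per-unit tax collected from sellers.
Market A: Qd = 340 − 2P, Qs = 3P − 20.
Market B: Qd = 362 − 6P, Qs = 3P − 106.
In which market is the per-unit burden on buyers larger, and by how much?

Market A, by $3.6.

Market A: pre-tax P* = $72, Q* = 196; post-tax Q = 179.8; per-unit burden on buyers = $8.1.
Market B: pre-tax P* = $52, Q* = 50; post-tax Q = 23; per-unit burden on buyers = $4.5.
Difference: $8.1 vs $4.5 → market A is larger by $3.6.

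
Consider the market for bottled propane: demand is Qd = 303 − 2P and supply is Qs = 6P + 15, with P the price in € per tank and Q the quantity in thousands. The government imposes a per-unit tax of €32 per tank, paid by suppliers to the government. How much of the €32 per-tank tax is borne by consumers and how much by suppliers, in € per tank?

Consumers bear €24 per tank; suppliers bear €8 per tank.

Before the tax: set 303 − 2P = 6P + 15 → P* = €36, Q* = 231.
With the tax collected from suppliers, supply shifts: Qs = 6(P − 32) + 15.
New equilibrium: consumers pay €60, suppliers receive €28, Q = 183. (Wedge: Pb − Ps = 32.)
Burden on consumers: €24; on suppliers: €8. (They sum to €32.)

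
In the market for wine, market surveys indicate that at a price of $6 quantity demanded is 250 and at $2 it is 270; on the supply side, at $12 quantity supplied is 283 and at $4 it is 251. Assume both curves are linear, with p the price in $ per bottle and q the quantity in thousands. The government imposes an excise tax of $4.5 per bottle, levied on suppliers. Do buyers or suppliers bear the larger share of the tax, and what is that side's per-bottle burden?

Suppliers bear the larger share: $2.5 per bottle.

Demand slope: (270 − 250)/(2 − 6) = -5, so qd = 280 − 5p.
Supply slope: (251 − 283)/(4 − 12) = 4, so qs = 4p + 235.
Before the tax: set 280 − 5p = 4p + 235 → p* = $5, q* = 255.
With the tax collected from suppliers, supply shifts: qs = 4(p − 4.5) + 235.
New equilibrium: buyers pay $7, suppliers receive $2.5, q = 245. (Wedge: pb − ps = 4.5.)
Per-bottle burden: buyers $2, suppliers $2.5.
Suppliers take the larger share because supply is less price-elastic here (demand slope 5 vs supply slope 4).
The less price-elastic side of the market bears the larger share of a per-unit tax.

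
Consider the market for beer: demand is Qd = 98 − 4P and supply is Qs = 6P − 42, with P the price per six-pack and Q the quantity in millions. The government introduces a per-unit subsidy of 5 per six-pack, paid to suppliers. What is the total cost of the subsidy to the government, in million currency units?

Before the subsidy: set 98 − 4P = 6P − 42 → P* = 14, Q* = 42.
With a per-unit subsidy paid to suppliers, each receives P + 5 per unit sold, so supply becomes Qs = 6(P + 5) − 42.
New equilibrium: consumers pay 11, suppliers receive 16, Q = 54. (Wedge: Pb − Ps = −5.)
Outlay = t · Q = 5 · 54 = 270.

Government outlay = 270 million.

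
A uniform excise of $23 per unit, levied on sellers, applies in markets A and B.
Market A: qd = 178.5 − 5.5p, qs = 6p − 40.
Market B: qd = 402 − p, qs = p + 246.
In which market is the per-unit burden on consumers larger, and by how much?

Market A: pre-tax p* = $19, q* = 74; post-tax q = 8; per-unit burden on consumers = $12.
Market B: pre-tax p* = $78, q* = 324; post-tax q = 312.5; per-unit burden on consumers = $11.5.
Difference: $12 vs $11.5 → market A is larger by $0.5.

Market A, by $0.5.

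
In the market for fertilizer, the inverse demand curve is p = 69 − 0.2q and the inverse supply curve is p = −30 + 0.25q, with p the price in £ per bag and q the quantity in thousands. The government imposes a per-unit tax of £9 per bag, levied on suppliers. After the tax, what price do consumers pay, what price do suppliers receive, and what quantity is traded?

Rewrite in direct form: qd = 345 − 5p and qs = 4p + 120.
Before the tax: set 345 − 5p = 4p + 120 → p* = £25, q* = 220.
With the tax collected from suppliers, supply shifts: qs = 4(p − 9) + 120.
New equilibrium: consumers pay £29, suppliers receive £20, q = 200. (Wedge: pb − ps = 9.)

Consumers pay £29; suppliers receive £20; quantity = 200.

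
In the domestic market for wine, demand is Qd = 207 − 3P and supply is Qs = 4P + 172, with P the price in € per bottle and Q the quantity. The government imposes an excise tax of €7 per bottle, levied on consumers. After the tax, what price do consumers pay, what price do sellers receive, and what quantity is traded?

Consumers pay €9; sellers receive €2; quantity = 180.

Before the tax: set 207 − 3P = 4P + 172 → P* = €5, Q* = 192.
With the tax collected from consumers, demand (in seller-price terms) shifts: Qd = 207 − 3(P + 7).
New equilibrium: consumers pay €9, sellers receive €2, Q = 180. (Wedge: Pb − Ps = 7.)
The less price-elastic side of the market bears the larger share of a per-unit tax.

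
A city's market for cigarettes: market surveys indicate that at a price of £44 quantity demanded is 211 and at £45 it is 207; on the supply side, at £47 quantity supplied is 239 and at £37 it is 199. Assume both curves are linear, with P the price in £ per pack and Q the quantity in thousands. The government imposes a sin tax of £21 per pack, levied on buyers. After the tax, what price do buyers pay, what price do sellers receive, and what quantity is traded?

Buyers pay £52.5; sellers receive £31.5; quantity = 177.

Demand slope: (207 − 211)/(45 − 44) = -4, so Qd = 387 − 4P.
Supply slope: (199 − 239)/(37 − 47) = 4, so Qs = 4P + 51.
Without the tax, 387 − 4P = 4P + 51 gives 8P = 336, so P* = £42 and Q* = 219.
With the tax collected from buyers, demand (in seller-price terms) shifts: Qd = 387 − 4(P + 21).
Solving gives Q = 177 with buyers paying £52.5 and sellers receiving £31.5 (the £21 wedge).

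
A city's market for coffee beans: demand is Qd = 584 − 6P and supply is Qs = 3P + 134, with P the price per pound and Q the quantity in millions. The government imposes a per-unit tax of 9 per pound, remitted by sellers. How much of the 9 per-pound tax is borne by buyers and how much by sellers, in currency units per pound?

Buyers bear 3 per pound; sellers bear 6 per pound.

Before the tax: set 584 − 6P = 3P + 134 → P* = 50, Q* = 284.
With the tax collected from sellers, supply shifts: Qs = 3(P − 9) + 134.
Solving gives Q = 266 with buyers paying 53 and sellers receiving 44 (the 9 wedge).
Burden on buyers: 3; on sellers: 6. (They sum to 9.)
The less price-elastic side of the market bears the larger share of a per-unit tax.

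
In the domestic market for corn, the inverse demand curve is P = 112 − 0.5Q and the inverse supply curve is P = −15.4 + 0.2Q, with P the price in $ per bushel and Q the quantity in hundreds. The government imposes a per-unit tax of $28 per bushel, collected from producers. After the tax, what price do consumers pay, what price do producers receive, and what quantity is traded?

Consumers pay $41; producers receive $13; quantity = 142.

Rewrite in direct form: Qd = 224 − 2P and Qs = 5P + 77.
Without the tax, 224 − 2P = 5P + 77 gives 7P = 147, so P* = $21 and Q* = 182.
With the tax collected from producers, supply shifts: Qs = 5(P − 28) + 77.
New equilibrium: consumers pay $41, producers receive $13, Q = 142. (Wedge: Pb − Ps = 28.)
The less price-elastic side of the market bears the larger share of a per-unit tax.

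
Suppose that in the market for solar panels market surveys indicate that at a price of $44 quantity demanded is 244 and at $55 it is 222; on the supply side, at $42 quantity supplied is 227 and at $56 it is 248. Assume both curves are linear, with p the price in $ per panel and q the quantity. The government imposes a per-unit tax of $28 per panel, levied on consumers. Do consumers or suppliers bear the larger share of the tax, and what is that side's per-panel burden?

Suppliers bear the larger share: $16 per panel.

Demand slope: (222 − 244)/(55 − 44) = -2, so qd = 332 − 2p.
Supply slope: (248 − 227)/(56 − 42) = 1.5, so qs = 1.5p + 164.
Before the tax: set 332 − 2p = 1.5p + 164 → p* = $48, q* = 236.
With the tax collected from consumers, demand (in seller-price terms) shifts: qd = 332 − 2(p + 28).
New equilibrium: consumers pay $60, suppliers receive $32, q = 212. (Wedge: pb − ps = 28.)
Per-panel burden: consumers $12, suppliers $16.
Suppliers take the larger share because supply is less price-elastic here (demand slope 2 vs supply slope 1.5).
The less price-elastic side of the market bears the larger share of a per-unit tax.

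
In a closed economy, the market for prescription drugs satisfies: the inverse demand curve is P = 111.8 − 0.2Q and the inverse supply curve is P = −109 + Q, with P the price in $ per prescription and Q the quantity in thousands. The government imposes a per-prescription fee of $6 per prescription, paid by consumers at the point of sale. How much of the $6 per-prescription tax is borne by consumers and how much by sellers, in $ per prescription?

Rewrite in direct form: Qd = 559 − 5P and Qs = P + 109.
Without the tax, 559 − 5P = P + 109 gives 6P = 450, so P* = $75 and Q* = 184.
With the tax collected from consumers, demand (in seller-price terms) shifts: Qd = 559 − 5(P + 6).
Solving gives Q = 179 with consumers paying $76 and sellers receiving $70 (the $6 wedge).
Burden on consumers: $1; on sellers: $5. (They sum to $6.)

Consumers bear $1 per prescription; sellers bear $5 per prescription.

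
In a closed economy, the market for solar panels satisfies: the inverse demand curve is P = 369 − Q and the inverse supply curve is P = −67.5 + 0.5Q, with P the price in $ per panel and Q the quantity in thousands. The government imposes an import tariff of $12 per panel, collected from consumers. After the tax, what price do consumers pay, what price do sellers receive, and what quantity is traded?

Rewrite in direct form: Qd = 369 − P and Qs = 2P + 135.
Without the tax, 369 − P = 2P + 135 gives 3P = 234, so P* = $78 and Q* = 291.
With the tax collected from consumers, demand (in seller-price terms) shifts: Qd = 369 − (P + 12).
New equilibrium: consumers pay $86, sellers receive $74, Q = 283. (Wedge: Pb − Ps = 12.)

Consumers pay $86; sellers receive $74; quantity = 283.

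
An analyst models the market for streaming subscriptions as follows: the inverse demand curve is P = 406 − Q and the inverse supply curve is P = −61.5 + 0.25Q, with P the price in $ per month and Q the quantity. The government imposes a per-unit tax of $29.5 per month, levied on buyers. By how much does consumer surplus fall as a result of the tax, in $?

Rewrite in direct form: Qd = 406 − P and Qs = 4P + 246.
Without the tax, 406 − P = 4P + 246 gives 5P = 160, so P* = $32 and Q* = 374.
With the tax collected from buyers, demand (in seller-price terms) shifts: Qd = 406 − (P + 29.5).
New equilibrium: buyers pay $55.6, sellers receive $26.1, Q = 350.4. (Wedge: Pb − Ps = 29.5.)
ΔCS is the trapezoid between Q = 350.4 and Q = 374 of height $23.6: ½ · (374 + 350.4) · 23.6 = $8547.92.

Consumer surplus falls by $8547.92.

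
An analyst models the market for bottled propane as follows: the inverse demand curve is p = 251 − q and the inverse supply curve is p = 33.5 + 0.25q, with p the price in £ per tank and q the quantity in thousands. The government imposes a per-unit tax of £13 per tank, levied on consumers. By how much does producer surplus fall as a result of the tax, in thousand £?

Producer surplus falls by £438.88 thousand.

Inverting to q(p) form: qd = 251 − p; qs = 4p − 134.
Without the tax, 251 − p = 4p − 134 gives 5p = 385, so p* = £77 and q* = 174.
With the tax collected from consumers, demand (in seller-price terms) shifts: qd = 251 − (p + 13).
New equilibrium: consumers pay £87.4, producers receive £74.4, q = 163.6. (Wedge: pb − ps = 13.)
ΔPS is the trapezoid between Q = 163.6 and Q = 174 of height £2.6: ½ · (174 + 163.6) · 2.6 = £438.88.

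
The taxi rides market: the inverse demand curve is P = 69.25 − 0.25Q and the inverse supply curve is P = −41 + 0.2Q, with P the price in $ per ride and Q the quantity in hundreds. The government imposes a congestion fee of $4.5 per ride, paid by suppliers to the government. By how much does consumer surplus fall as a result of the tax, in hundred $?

Consumer surplus falls by $600 hundred.

Rewrite in direct form: Qd = 277 − 4P and Qs = 5P + 205.
Before the tax: set 277 − 4P = 5P + 205 → P* = $8, Q* = 245.
With the tax collected from suppliers, supply shifts: Qs = 5(P − 4.5) + 205.
New equilibrium: buyers pay $10.5, suppliers receive $6, Q = 235. (Wedge: Pb − Ps = 4.5.)
ΔCS is the trapezoid between Q = 235 and Q = 245 of height $2.5: ½ · (245 + 235) · 2.5 = $600.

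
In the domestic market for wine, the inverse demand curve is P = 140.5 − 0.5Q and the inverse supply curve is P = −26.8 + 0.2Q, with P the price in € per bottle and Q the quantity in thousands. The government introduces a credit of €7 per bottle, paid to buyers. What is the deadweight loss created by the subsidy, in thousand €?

Deadweight loss = €35 thousand.

Rewrite in direct form: Qd = 281 − 2P and Qs = 5P + 134.
Without the subsidy, 281 − 2P = 5P + 134 gives 7P = 147, so P* = €21 and Q* = 239.
With a per-unit subsidy paid to buyers, each effectively pays P − 7, so demand becomes Qd = 281 − 2(P − 7).
New equilibrium: buyers pay €16, producers receive €23, Q = 249. (Wedge: Pb − Ps = −7.)
Quantity rises by |ΔQ| = |239 − 249| = 10.
DWL = ½ · t · |ΔQ| = ½ · 7 · 10 = €35.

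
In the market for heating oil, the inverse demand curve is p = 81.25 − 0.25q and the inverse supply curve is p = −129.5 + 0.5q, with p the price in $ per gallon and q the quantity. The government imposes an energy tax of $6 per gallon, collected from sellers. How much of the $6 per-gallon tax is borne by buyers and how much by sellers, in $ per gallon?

Rewrite in direct form: qd = 325 − 4p and qs = 2p + 259.
Without the tax, 325 − 4p = 2p + 259 gives 6p = 66, so p* = $11 and q* = 281.
With the tax collected from sellers, supply shifts: qs = 2(p − 6) + 259.
Solving gives q = 273 with buyers paying $13 and sellers receiving $7 (the $6 wedge).
Burden on buyers: $2; on sellers: $4. (They sum to $6.)

Buyers bear $2 per gallon; sellers bear $4 per gallon.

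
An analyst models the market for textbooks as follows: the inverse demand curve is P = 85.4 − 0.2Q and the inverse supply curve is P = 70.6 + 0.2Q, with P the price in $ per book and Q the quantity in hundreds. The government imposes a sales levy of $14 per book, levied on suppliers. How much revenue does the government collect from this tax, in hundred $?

Tax revenue = $28 hundred.

Rewrite in direct form: Qd = 427 − 5P and Qs = 5P − 353.
Before the tax: set 427 − 5P = 5P − 353 → P* = $78, Q* = 37.
With the tax collected from suppliers, supply shifts: Qs = 5(P − 14) − 353.
Solving gives Q = 2 with buyers paying $85 and suppliers receiving $71 (the $14 wedge).
Revenue = t · Q = 14 · 2 = $28.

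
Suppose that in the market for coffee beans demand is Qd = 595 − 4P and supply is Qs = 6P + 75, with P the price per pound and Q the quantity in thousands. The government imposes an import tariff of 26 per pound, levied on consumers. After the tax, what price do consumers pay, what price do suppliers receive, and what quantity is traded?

Without the tax, 595 − 4P = 6P + 75 gives 10P = 520, so P* = 52 and Q* = 387.
With the tax collected from consumers, demand (in seller-price terms) shifts: Qd = 595 − 4(P + 26).
New equilibrium: consumers pay 67.6, suppliers receive 41.6, Q = 324.6. (Wedge: Pb − Ps = 26.)

Consumers pay 67.6; suppliers receive 41.6; quantity = 324.6.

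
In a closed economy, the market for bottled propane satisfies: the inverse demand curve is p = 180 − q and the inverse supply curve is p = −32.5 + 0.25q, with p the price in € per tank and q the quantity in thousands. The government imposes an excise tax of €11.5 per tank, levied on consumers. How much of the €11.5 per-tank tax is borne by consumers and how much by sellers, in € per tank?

Rewrite in direct form: qd = 180 − p and qs = 4p + 130.
Before the tax: set 180 − p = 4p + 130 → p* = €10, q* = 170.
With the tax collected from consumers, demand (in seller-price terms) shifts: qd = 180 − (p + 11.5).
New equilibrium: consumers pay €19.2, sellers receive €7.7, q = 160.8. (Wedge: pb − ps = 11.5.)
Burden on consumers: €9.2; on sellers: €2.3. (They sum to €11.5.)

Consumers bear €9.2 per tank; sellers bear €2.3 per tank.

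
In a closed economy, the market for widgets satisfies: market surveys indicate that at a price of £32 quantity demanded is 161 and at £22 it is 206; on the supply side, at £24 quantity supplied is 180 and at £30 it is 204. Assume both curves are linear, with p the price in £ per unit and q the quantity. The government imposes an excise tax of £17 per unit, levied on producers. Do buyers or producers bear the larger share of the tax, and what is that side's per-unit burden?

Demand slope: (206 − 161)/(22 − 32) = -4.5, so qd = 305 − 4.5p.
Supply slope: (204 − 180)/(30 − 24) = 4, so qs = 4p + 84.
Without the tax, 305 − 4.5p = 4p + 84 gives 8.5p = 221, so p* = £26 and q* = 188.
With the tax collected from producers, supply shifts: qs = 4(p − 17) + 84.
Solving gives q = 152 with buyers paying £34 and producers receiving £17 (the £17 wedge).
Per-unit burden: buyers £8, producers £9.
Producers take the larger share because supply is less price-elastic here (demand slope 4.5 vs supply slope 4).
The less price-elastic side of the market bears the larger share of a per-unit tax.

Producers bear the larger share: £9 per unit.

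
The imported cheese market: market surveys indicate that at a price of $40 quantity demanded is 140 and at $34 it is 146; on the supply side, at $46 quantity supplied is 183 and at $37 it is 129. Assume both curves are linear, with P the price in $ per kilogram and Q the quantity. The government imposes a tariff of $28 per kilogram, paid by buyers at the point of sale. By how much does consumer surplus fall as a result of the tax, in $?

Consumer surplus falls by $3096.

Demand slope: (146 − 140)/(34 − 40) = -1, so Qd = 180 − P.
Supply slope: (129 − 183)/(37 − 46) = 6, so Qs = 6P − 93.
Before the tax: set 180 − P = 6P − 93 → P* = $39, Q* = 141.
With the tax collected from buyers, demand (in seller-price terms) shifts: Qd = 180 − (P + 28).
Solving gives Q = 117 with buyers paying $63 and sellers receiving $35 (the $28 wedge).
ΔCS is the trapezoid between Q = 117 and Q = 141 of height $24: ½ · (141 + 117) · 24 = $3096.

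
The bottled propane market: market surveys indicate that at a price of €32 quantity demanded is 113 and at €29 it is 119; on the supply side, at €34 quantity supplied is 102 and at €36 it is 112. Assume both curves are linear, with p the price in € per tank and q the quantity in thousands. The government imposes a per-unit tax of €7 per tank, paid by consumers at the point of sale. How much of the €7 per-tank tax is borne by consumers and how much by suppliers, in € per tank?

Consumers bear €5 per tank; suppliers bear €2 per tank.

Demand slope: (119 − 113)/(29 − 32) = -2, so qd = 177 − 2p.
Supply slope: (112 − 102)/(36 − 34) = 5, so qs = 5p − 68.
Before the tax: set 177 − 2p = 5p − 68 → p* = €35, q* = 107.
With the tax collected from consumers, demand (in seller-price terms) shifts: qd = 177 − 2(p + 7).
New equilibrium: consumers pay €40, suppliers receive €33, q = 97. (Wedge: pb − ps = 7.)
Burden on consumers: €5; on suppliers: €2. (They sum to €7.)
The less price-elastic side of the market bears the larger share of a per-unit tax.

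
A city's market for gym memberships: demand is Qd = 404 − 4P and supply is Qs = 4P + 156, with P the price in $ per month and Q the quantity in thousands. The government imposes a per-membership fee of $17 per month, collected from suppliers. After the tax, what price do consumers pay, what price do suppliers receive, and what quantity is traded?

Consumers pay $39.5; suppliers receive $22.5; quantity = 246.

Without the tax, 404 − 4P = 4P + 156 gives 8P = 248, so P* = $31 and Q* = 280.
With the tax collected from suppliers, supply shifts: Qs = 4(P − 17) + 156.
Solving gives Q = 246 with consumers paying $39.5 and suppliers receiving $22.5 (the $17 wedge).
The less price-elastic side of the market bears the larger share of a per-unit tax.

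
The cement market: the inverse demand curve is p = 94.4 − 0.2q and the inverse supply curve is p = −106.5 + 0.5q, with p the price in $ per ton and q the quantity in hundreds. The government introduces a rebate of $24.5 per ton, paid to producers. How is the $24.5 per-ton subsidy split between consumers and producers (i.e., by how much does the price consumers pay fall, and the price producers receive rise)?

Consumers gain $7 per ton; producers gain $17.5 per ton.

Inverting to q(p) form: qd = 472 − 5p; qs = 2p + 213.
Before the subsidy: set 472 − 5p = 2p + 213 → p* = $37, q* = 287.
With a per-unit subsidy paid to producers, each receives p + 24.5 per unit sold, so supply becomes qs = 2(p + 24.5) + 213.
New equilibrium: consumers pay $30, producers receive $54.5, q = 322. (Wedge: pb − ps = −24.5.)
Gain to consumers: $7; to producers: $17.5. (They sum to $24.5.)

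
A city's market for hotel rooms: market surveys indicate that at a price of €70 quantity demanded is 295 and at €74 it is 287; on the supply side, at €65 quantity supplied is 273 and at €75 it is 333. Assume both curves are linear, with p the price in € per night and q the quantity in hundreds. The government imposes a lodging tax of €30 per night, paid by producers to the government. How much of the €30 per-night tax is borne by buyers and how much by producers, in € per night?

Buyers bear €22.5 per night; producers bear €7.5 per night.

Demand slope: (287 − 295)/(74 − 70) = -2, so qd = 435 − 2p.
Supply slope: (333 − 273)/(75 − 65) = 6, so qs = 6p − 117.
Before the tax: set 435 − 2p = 6p − 117 → p* = €69, q* = 297.
With the tax collected from producers, supply shifts: qs = 6(p − 30) − 117.
New equilibrium: buyers pay €91.5, producers receive €61.5, q = 252. (Wedge: pb − ps = 30.)
Burden on buyers: €22.5; on producers: €7.5. (They sum to €30.)
The less price-elastic side of the market bears the larger share of a per-unit tax.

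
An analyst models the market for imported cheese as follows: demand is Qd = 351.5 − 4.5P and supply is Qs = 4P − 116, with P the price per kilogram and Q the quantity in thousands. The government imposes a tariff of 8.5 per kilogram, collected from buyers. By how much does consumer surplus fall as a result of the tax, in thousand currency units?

Before the tax: set 351.5 − 4.5P = 4P − 116 → P* = 55, Q* = 104.
With the tax collected from buyers, demand (in seller-price terms) shifts: Qd = 351.5 − 4.5(P + 8.5).
Solving gives Q = 86 with buyers paying 59 and producers receiving 50.5 (the 8.5 wedge).
ΔCS is the trapezoid between Q = 86 and Q = 104 of height 4: ½ · (104 + 86) · 4 = 380.

Consumer surplus falls by 380 thousand.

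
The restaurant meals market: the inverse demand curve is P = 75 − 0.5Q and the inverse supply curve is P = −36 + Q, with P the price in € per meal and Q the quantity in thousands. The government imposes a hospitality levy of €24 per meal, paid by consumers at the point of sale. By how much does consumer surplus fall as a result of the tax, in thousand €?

Inverting to Q(P) form: Qd = 150 − 2P; Qs = P + 36.
Without the tax, 150 − 2P = P + 36 gives 3P = 114, so P* = €38 and Q* = 74.
With the tax collected from consumers, demand (in seller-price terms) shifts: Qd = 150 − 2(P + 24).
Solving gives Q = 58 with consumers paying €46 and sellers receiving €22 (the €24 wedge).
ΔCS is the trapezoid between Q = 58 and Q = 74 of height €8: ½ · (74 + 58) · 8 = €528.

Consumer surplus falls by €528 thousand.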